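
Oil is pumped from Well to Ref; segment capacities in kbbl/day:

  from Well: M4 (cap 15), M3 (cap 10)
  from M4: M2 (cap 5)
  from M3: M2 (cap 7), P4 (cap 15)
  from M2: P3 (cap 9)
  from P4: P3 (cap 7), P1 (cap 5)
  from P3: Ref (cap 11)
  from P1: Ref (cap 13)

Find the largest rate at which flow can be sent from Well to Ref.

Augment Well→M4→M2→P3→Ref: bottleneck 5, flow now 5.
Augment Well→M3→M2→P3→Ref: bottleneck 4, flow now 9.
Augment Well→M3→P4→P3→Ref: bottleneck 2, flow now 11.
Augment Well→M3→P4→P1→Ref: bottleneck 4, flow now 15.
No augmenting path remains; maximum flow = 15.
In the residual graph, reachable from Well: {Well, M4}.
Min-cut edges: Well→M3 (10), M4→M2 (5); capacity 10 + 5 = 15.
This cut is saturated, so no flow can exceed 15.

15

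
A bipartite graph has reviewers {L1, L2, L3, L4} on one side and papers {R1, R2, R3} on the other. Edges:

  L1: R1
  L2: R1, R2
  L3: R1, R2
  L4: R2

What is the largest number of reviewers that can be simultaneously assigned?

Unit-capacity flow: source→left, listed edges, right→sink; max matching = max flow.
Augmenting path L1→R1 (+1); matched 1.
Augmenting path L2→R2 (+1); matched 2.
No augmenting path remains; maximum matching = 2.
König certificate: {R1, R2} is a vertex cover of size 2 (every listed pair touches it), so no matching can be larger.

2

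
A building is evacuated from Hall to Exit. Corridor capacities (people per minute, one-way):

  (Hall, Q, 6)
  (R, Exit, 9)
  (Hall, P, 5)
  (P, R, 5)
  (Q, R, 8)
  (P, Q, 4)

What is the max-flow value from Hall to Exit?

9

Augment Hall→P→R→Exit: bottleneck 5, flow now 5.
Augment Hall→Q→R→Exit: bottleneck 4, flow now 9.
No augmenting path remains; maximum flow = 9.
In the residual graph, reachable from Hall: {Hall, P, Q, R}.
Min-cut edges: R→Exit (9); capacity 9 = 9.
This cut is saturated, so no flow can exceed 9.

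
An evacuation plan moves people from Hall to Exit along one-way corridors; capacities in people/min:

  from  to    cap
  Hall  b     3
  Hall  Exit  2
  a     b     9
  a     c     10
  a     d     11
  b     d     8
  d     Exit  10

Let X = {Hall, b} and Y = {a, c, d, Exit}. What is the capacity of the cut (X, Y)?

10

Edges leaving {Hall, b}: Hall→Exit (2), b→d (8).
Cut capacity = 2 + 8 = 10.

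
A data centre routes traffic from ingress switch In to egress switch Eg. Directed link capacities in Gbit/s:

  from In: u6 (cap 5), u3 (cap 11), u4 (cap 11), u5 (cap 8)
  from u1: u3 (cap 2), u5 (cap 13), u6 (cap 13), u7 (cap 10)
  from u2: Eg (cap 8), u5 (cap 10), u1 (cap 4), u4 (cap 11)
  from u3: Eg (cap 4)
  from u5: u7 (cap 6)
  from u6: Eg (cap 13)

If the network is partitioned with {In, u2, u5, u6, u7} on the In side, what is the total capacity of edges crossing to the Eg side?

Edges leaving {In, u2, u5, u6, u7}: In→u3 (11), In→u4 (11), u2→u1 (4), u2→u4 (11), u2→Eg (8), u6→Eg (13).
Cut capacity = 11 + 11 + 4 + 11 + 8 + 13 = 58.

58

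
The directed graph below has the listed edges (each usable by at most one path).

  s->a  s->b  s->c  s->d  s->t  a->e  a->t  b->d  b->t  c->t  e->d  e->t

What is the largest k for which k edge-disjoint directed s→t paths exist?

Assign every edge capacity 1; by Menger, the answer equals the max flow.
Path s→t (+1); total 1.
Path s→a→t (+1); total 2.
Path s→b→t (+1); total 3.
Path s→c→t (+1); total 4.
No residual s→t path; max flow = 4.
Certifying cut of size 4: {s→a, s→b, s→c, s→t}.

4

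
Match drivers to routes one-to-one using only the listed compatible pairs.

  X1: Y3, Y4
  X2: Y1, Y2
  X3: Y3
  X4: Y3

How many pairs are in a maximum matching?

Unit-capacity flow: source→left, listed edges, right→sink; max matching = max flow.
Augmenting path X1→Y3 (+1); matched 1.
Augmenting path X2→Y1 (+1); matched 2.
Augmenting path X3→Y3→X1→Y4 (+1); matched 3.
No augmenting path remains; maximum matching = 3.
König certificate: {X1, X2, Y3} is a vertex cover of size 3 (every listed pair touches it), so no matching can be larger.

3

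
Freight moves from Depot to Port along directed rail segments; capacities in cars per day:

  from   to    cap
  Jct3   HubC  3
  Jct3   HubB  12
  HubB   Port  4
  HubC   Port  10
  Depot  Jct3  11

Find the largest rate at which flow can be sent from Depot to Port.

7

Augment Depot→Jct3→HubC→Port: bottleneck 3, flow now 3.
Augment Depot→Jct3→HubB→Port: bottleneck 4, flow now 7.
No augmenting path remains; maximum flow = 7.
In the residual graph, reachable from Depot: {Depot, Jct3, HubB}.
Min-cut edges: Jct3→HubC (3), HubB→Port (4); capacity 3 + 4 = 7.
This cut is saturated, so no flow can exceed 7.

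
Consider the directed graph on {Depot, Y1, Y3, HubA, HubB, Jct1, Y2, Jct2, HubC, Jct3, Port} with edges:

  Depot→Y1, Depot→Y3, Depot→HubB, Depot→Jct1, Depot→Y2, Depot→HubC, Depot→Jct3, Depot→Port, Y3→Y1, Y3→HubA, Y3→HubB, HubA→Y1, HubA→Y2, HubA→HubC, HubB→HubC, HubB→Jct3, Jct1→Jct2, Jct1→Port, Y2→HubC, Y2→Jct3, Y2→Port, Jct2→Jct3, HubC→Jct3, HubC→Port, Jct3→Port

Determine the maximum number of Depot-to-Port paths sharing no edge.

5

Assign every edge capacity 1; by Menger, the answer equals the max flow.
Path Depot→Port (+1); total 1.
Path Depot→Jct1→Port (+1); total 2.
Path Depot→Y2→Port (+1); total 3.
Path Depot→HubC→Port (+1); total 4.
Path Depot→Jct3→Port (+1); total 5.
No residual Depot→Port path; max flow = 5.
Certifying cut of size 5: {Depot→Jct1, Depot→Port, HubC→Port, Jct3→Port, Y2→Port}.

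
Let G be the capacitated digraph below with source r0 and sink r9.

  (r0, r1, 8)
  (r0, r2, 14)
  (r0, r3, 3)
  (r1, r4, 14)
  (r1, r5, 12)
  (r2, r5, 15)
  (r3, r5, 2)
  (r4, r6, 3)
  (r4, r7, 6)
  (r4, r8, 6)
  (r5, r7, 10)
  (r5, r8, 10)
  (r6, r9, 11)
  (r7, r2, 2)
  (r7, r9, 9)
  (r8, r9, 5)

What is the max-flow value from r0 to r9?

Augment r0→r1→r4→r6→r9: bottleneck 3, flow now 3.
Augment r0→r1→r4→r7→r9: bottleneck 5, flow now 8.
Augment r0→r2→r5→r7→r9: bottleneck 4, flow now 12.
Augment r0→r2→r5→r8→r9: bottleneck 5, flow now 17.
No augmenting path remains; maximum flow = 17.
In the residual graph, reachable from r0: {r0, r1, r2, r3, r4, r5, r7, r8}.
Min-cut edges: r4→r6 (3), r7→r9 (9), r8→r9 (5); capacity 3 + 9 + 5 = 17.
This cut is saturated, so no flow can exceed 17.

17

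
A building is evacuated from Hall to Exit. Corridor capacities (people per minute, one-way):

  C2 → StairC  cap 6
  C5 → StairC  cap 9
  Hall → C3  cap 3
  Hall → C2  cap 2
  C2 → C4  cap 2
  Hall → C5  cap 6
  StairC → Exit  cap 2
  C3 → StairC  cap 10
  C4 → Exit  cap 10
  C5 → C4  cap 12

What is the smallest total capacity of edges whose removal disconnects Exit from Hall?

Augment Hall→C3→StairC→Exit: bottleneck 2, flow now 2.
Augment Hall→C5→C4→Exit: bottleneck 6, flow now 8.
Augment Hall→C2→C4→Exit: bottleneck 2, flow now 10.
No augmenting path remains; maximum flow = 10.
By max-flow min-cut, the minimum cut capacity equals the max flow.
In the residual graph, reachable from Hall: {Hall, C3, StairC}.
Min-cut edges: Hall→C5 (6), Hall→C2 (2), StairC→Exit (2); capacity 6 + 2 + 2 = 10.

10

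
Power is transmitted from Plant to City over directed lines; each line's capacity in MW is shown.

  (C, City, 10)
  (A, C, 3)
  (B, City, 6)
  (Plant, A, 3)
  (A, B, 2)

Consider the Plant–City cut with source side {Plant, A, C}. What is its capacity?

Edges leaving {Plant, A, C}: A→B (2), C→City (10).
Cut capacity = 2 + 10 = 12.

12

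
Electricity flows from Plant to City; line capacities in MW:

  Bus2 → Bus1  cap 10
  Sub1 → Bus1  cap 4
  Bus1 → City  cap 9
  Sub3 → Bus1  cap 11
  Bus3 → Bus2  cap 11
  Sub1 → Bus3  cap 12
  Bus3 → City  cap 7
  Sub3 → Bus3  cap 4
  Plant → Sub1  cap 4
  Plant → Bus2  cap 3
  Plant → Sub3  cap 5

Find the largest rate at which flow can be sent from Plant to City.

Augment Plant→Bus2→Bus1→City: bottleneck 3, flow now 3.
Augment Plant→Sub1→Bus1→City: bottleneck 4, flow now 7.
Augment Plant→Sub3→Bus1→City: bottleneck 2, flow now 9.
Augment Plant→Sub3→Bus3→City: bottleneck 3, flow now 12.
No augmenting path remains; maximum flow = 12.
In the residual graph, reachable from Plant: {Plant}.
Min-cut edges: Plant→Bus2 (3), Plant→Sub1 (4), Plant→Sub3 (5); capacity 3 + 4 + 5 = 12.
This cut is saturated, so no flow can exceed 12.

12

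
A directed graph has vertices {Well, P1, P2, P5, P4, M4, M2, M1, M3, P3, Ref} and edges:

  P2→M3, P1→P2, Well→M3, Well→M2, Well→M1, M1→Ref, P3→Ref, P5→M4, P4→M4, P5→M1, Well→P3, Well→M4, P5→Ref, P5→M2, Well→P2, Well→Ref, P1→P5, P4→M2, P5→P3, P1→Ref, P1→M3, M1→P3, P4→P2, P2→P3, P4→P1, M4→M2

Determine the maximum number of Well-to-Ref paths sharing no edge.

3

Assign every edge capacity 1; by Menger, the answer equals the max flow.
Path Well→Ref (+1); total 1.
Path Well→M1→Ref (+1); total 2.
Path Well→P3→Ref (+1); total 3.
No residual Well→Ref path; max flow = 3.
Certifying cut of size 3: {P3→Ref, Well→M1, Well→Ref}.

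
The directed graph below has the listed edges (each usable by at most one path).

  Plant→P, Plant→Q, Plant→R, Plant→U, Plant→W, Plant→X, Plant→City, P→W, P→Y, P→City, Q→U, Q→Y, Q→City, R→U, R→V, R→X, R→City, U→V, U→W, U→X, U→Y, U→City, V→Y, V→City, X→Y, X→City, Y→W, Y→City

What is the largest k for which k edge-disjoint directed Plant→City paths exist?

Assign every edge capacity 1; by Menger, the answer equals the max flow.
Path Plant→City (+1); total 1.
Path Plant→P→City (+1); total 2.
Path Plant→Q→City (+1); total 3.
Path Plant→R→City (+1); total 4.
Path Plant→U→City (+1); total 5.
Path Plant→X→City (+1); total 6.
No residual Plant→City path; max flow = 6.
Certifying cut of size 6: {Plant→City, Plant→P, Plant→Q, Plant→R, Plant→U, Plant→X}.

6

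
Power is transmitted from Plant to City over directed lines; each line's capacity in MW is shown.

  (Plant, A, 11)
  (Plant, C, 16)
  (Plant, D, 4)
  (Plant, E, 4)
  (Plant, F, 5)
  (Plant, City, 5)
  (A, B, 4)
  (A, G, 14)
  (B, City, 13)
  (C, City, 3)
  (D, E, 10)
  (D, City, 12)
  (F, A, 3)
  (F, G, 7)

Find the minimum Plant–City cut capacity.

Augment Plant→City: bottleneck 5, flow now 5.
Augment Plant→C→City: bottleneck 3, flow now 8.
Augment Plant→D→City: bottleneck 4, flow now 12.
Augment Plant→A→B→City: bottleneck 4, flow now 16.
No augmenting path remains; maximum flow = 16.
By max-flow min-cut, the minimum cut capacity equals the max flow.
In the residual graph, reachable from Plant: {Plant, A, C, E, F, G}.
Min-cut edges: Plant→D (4), Plant→City (5), A→B (4), C→City (3); capacity 4 + 5 + 4 + 3 = 16.

16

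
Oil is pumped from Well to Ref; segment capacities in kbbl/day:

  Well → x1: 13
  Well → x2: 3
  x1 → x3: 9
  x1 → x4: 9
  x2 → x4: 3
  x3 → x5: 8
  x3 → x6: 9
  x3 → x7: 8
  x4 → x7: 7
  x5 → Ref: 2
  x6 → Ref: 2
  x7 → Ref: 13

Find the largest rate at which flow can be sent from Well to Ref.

16

Augment Well→x1→x3→x5→Ref: bottleneck 2, flow now 2.
Augment Well→x1→x3→x6→Ref: bottleneck 2, flow now 4.
Augment Well→x1→x3→x7→Ref: bottleneck 5, flow now 9.
Augment Well→x1→x4→x7→Ref: bottleneck 4, flow now 13.
Augment Well→x2→x4→x7→Ref: bottleneck 3, flow now 16.
No augmenting path remains; maximum flow = 16.
In the residual graph, reachable from Well: {Well}.
Min-cut edges: Well→x1 (13), Well→x2 (3); capacity 13 + 3 = 16.
This cut is saturated, so no flow can exceed 16.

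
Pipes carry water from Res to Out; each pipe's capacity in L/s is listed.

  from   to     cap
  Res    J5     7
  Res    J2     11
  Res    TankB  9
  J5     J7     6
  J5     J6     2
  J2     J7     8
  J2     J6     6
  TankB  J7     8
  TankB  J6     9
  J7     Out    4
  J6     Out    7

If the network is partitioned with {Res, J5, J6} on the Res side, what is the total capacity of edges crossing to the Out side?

33

Edges leaving {Res, J5, J6}: Res→J2 (11), Res→TankB (9), J5→J7 (6), J6→Out (7).
Cut capacity = 11 + 9 + 6 + 7 = 33.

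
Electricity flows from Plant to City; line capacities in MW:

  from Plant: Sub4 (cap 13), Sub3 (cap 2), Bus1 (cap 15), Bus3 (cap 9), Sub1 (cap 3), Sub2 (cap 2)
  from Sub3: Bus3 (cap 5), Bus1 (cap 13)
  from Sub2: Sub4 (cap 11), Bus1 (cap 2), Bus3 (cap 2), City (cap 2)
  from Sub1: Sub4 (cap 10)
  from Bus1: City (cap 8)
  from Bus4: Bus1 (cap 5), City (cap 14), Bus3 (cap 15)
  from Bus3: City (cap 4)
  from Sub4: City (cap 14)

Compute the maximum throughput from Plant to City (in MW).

28

Augment Plant→Sub2→City: bottleneck 2, flow now 2.
Augment Plant→Bus1→City: bottleneck 8, flow now 10.
Augment Plant→Bus3→City: bottleneck 4, flow now 14.
Augment Plant→Sub4→City: bottleneck 13, flow now 27.
Augment Plant→Sub1→Sub4→City: bottleneck 1, flow now 28.
No augmenting path remains; maximum flow = 28.
In the residual graph, reachable from Plant: {Plant, Sub3, Sub1, Bus1, Bus3, Sub4}.
Min-cut edges: Plant→Sub2 (2), Bus1→City (8), Bus3→City (4), Sub4→City (14); capacity 2 + 8 + 4 + 14 = 28.
This cut is saturated, so no flow can exceed 28.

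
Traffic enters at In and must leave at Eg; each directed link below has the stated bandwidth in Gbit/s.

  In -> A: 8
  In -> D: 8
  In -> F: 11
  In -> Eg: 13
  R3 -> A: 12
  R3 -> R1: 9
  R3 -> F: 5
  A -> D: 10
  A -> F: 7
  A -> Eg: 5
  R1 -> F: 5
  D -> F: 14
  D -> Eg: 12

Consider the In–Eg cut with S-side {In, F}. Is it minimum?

Given cut capacity: 8 + 8 + 13 = 29.
Augment In→Eg: bottleneck 13, flow now 13.
Augment In→A→Eg: bottleneck 5, flow now 18.
Augment In→D→Eg: bottleneck 8, flow now 26.
Augment In→A→D→Eg: bottleneck 3, flow now 29.
No augmenting path remains; maximum flow = 29.
Cut capacity 29 equals the max flow, so it is a minimum cut.

Yes — it is a minimum cut (capacity 29).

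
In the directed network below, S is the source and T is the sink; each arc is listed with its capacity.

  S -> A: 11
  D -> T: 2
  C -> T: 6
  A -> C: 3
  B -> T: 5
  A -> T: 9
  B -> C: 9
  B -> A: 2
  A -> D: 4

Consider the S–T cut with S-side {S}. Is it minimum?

Given cut capacity: 11 = 11.
Augment S→A→T: bottleneck 9, flow now 9.
Augment S→A→C→T: bottleneck 2, flow now 11.
No augmenting path remains; maximum flow = 11.
Cut capacity 11 equals the max flow, so it is a minimum cut.

Yes — it is a minimum cut (capacity 11).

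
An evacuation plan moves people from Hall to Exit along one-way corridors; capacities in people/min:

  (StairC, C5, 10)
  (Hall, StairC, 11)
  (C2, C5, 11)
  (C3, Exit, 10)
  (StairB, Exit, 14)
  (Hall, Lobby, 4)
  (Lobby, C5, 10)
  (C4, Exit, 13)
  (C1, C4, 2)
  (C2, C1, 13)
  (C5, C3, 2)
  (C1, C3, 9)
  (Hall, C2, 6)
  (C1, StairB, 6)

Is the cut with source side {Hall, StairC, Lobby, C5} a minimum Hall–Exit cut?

Given cut capacity: 6 + 2 = 8.
Augment Hall→StairC→C5→C3→Exit: bottleneck 2, flow now 2.
Augment Hall→C2→C1→C4→Exit: bottleneck 2, flow now 4.
Augment Hall→C2→C1→C3→Exit: bottleneck 4, flow now 8.
No augmenting path remains; maximum flow = 8.
Cut capacity 8 equals the max flow, so it is a minimum cut.

Yes — it is a minimum cut (capacity 8).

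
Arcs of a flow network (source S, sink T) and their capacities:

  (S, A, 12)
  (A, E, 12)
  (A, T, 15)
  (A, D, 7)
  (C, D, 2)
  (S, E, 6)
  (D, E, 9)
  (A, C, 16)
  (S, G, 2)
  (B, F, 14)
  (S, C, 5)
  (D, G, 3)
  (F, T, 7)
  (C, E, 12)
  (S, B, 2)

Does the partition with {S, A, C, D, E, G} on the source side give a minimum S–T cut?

No — its capacity is 17, but the minimum cut has capacity 14.

Given cut capacity: 2 + 15 = 17.
Augment S→A→T: bottleneck 12, flow now 12.
Augment S→B→F→T: bottleneck 2, flow now 14.
No augmenting path remains; maximum flow = 14.
In the residual graph, reachable from S: {S, C, D, E, G}.
Min-cut edges: S→A (12), S→B (2); capacity 12 + 2 = 14.
Cut capacity 17 exceeds the max flow 14, so it is not minimum.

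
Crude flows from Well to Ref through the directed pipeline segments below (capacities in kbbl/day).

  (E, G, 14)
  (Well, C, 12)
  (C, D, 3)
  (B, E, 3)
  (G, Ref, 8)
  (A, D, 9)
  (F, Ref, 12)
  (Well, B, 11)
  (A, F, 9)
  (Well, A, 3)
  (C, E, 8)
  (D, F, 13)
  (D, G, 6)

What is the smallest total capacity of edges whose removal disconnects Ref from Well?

14

Augment Well→A→F→Ref: bottleneck 3, flow now 3.
Augment Well→B→E→G→Ref: bottleneck 3, flow now 6.
Augment Well→C→D→F→Ref: bottleneck 3, flow now 9.
Augment Well→C→E→G→Ref: bottleneck 5, flow now 14.
No augmenting path remains; maximum flow = 14.
By max-flow min-cut, the minimum cut capacity equals the max flow.
In the residual graph, reachable from Well: {Well, B, C, E, G}.
Min-cut edges: Well→A (3), C→D (3), G→Ref (8); capacity 3 + 3 + 8 = 14.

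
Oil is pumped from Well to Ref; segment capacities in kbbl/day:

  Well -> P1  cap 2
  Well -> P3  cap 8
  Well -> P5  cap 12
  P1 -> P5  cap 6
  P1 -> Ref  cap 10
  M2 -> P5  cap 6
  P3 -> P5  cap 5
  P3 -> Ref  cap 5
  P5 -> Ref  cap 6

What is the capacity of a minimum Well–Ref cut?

13

Augment Well→P1→Ref: bottleneck 2, flow now 2.
Augment Well→P3→Ref: bottleneck 5, flow now 7.
Augment Well→P5→Ref: bottleneck 6, flow now 13.
No augmenting path remains; maximum flow = 13.
By max-flow min-cut, the minimum cut capacity equals the max flow.
In the residual graph, reachable from Well: {Well, P3, P5}.
Min-cut edges: Well→P1 (2), P3→Ref (5), P5→Ref (6); capacity 2 + 5 + 6 = 13.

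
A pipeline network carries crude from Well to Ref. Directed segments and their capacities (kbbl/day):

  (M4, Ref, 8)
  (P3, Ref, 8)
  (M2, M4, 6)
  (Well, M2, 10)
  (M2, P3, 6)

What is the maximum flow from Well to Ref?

10

Augment Well→M2→P3→Ref: bottleneck 6, flow now 6.
Augment Well→M2→M4→Ref: bottleneck 4, flow now 10.
No augmenting path remains; maximum flow = 10.
In the residual graph, reachable from Well: {Well}.
Min-cut edges: Well→M2 (10); capacity 10 = 10.
This cut is saturated, so no flow can exceed 10.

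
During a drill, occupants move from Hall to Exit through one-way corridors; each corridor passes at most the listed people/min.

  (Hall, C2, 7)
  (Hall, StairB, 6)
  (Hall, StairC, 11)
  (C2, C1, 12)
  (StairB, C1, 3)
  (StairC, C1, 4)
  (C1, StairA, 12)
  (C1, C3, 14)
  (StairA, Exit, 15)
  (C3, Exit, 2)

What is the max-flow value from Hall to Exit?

14

Augment Hall→C2→C1→StairA→Exit: bottleneck 7, flow now 7.
Augment Hall→StairB→C1→StairA→Exit: bottleneck 3, flow now 10.
Augment Hall→StairC→C1→StairA→Exit: bottleneck 2, flow now 12.
Augment Hall→StairC→C1→C3→Exit: bottleneck 2, flow now 14.
No augmenting path remains; maximum flow = 14.
In the residual graph, reachable from Hall: {Hall, StairB, StairC}.
Min-cut edges: Hall→C2 (7), StairB→C1 (3), StairC→C1 (4); capacity 7 + 3 + 4 = 14.
This cut is saturated, so no flow can exceed 14.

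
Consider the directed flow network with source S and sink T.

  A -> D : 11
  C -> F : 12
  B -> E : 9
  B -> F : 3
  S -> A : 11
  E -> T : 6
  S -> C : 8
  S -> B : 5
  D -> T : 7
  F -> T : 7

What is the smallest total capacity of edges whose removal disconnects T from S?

Augment S→A→D→T: bottleneck 7, flow now 7.
Augment S→B→E→T: bottleneck 5, flow now 12.
Augment S→C→F→T: bottleneck 7, flow now 19.
No augmenting path remains; maximum flow = 19.
By max-flow min-cut, the minimum cut capacity equals the max flow.
In the residual graph, reachable from S: {S, A, C, D, F}.
Min-cut edges: S→B (5), D→T (7), F→T (7); capacity 5 + 7 + 7 = 19.

19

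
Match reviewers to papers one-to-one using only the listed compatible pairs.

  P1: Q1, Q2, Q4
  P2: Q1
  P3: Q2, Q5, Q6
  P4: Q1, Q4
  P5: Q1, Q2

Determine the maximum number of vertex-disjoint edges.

Unit-capacity flow: source→left, listed edges, right→sink; max matching = max flow.
Augmenting path P1→Q1 (+1); matched 1.
Augmenting path P3→Q2 (+1); matched 2.
Augmenting path P4→Q4 (+1); matched 3.
Augmenting path P5→Q2→P3→Q5 (+1); matched 4.
No augmenting path remains; maximum matching = 4.
König certificate: {P3, Q1, Q2, Q4} is a vertex cover of size 4 (every listed pair touches it), so no matching can be larger.

4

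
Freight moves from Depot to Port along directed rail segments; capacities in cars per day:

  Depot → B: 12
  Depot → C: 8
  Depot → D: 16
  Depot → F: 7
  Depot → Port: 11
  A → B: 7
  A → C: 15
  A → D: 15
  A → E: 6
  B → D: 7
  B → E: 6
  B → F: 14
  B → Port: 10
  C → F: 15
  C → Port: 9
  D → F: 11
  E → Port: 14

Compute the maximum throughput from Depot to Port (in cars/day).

31

Augment Depot→Port: bottleneck 11, flow now 11.
Augment Depot→B→Port: bottleneck 10, flow now 21.
Augment Depot→C→Port: bottleneck 8, flow now 29.
Augment Depot→B→E→Port: bottleneck 2, flow now 31.
No augmenting path remains; maximum flow = 31.
In the residual graph, reachable from Depot: {Depot, D, F}.
Min-cut edges: Depot→B (12), Depot→C (8), Depot→Port (11); capacity 12 + 8 + 11 = 31.
This cut is saturated, so no flow can exceed 31.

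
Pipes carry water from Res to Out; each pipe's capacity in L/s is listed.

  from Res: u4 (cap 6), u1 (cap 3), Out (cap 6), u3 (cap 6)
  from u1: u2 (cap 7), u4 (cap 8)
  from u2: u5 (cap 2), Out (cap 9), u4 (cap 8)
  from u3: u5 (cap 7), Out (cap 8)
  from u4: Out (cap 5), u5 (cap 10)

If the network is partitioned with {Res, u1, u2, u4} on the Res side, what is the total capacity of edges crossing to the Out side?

38

Edges leaving {Res, u1, u2, u4}: Res→u3 (6), Res→Out (6), u2→u5 (2), u2→Out (9), u4→u5 (10), u4→Out (5).
Cut capacity = 6 + 6 + 2 + 9 + 10 + 5 = 38.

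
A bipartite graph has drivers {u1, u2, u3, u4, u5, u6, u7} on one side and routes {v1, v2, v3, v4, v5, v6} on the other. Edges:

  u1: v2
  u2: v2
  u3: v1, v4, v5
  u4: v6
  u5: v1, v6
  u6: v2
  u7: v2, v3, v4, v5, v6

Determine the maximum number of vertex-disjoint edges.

Unit-capacity flow: source→left, listed edges, right→sink; max matching = max flow.
Augmenting path u1→v2 (+1); matched 1.
Augmenting path u3→v1 (+1); matched 2.
Augmenting path u4→v6 (+1); matched 3.
Augmenting path u7→v3 (+1); matched 4.
Augmenting path u5→v1→u3→v4 (+1); matched 5.
No augmenting path remains; maximum matching = 5.
König certificate: {u3, u4, u5, u7, v2} is a vertex cover of size 5 (every listed pair touches it), so no matching can be larger.

5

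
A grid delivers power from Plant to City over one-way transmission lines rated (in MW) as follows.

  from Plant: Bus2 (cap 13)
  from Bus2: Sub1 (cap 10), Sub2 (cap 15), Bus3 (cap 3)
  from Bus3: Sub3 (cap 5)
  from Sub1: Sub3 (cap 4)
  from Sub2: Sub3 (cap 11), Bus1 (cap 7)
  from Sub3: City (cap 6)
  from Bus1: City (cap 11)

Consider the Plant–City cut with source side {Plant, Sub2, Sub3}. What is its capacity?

26

Edges leaving {Plant, Sub2, Sub3}: Plant→Bus2 (13), Sub2→Bus1 (7), Sub3→City (6).
Cut capacity = 13 + 7 + 6 = 26.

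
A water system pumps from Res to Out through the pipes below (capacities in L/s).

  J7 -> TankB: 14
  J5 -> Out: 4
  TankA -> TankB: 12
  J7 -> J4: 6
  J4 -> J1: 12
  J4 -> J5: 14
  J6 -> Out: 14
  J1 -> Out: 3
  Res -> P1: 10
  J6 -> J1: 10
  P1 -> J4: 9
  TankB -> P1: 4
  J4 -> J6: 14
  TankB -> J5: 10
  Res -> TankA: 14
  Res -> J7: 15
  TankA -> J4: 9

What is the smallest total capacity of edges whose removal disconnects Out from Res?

21

Augment Res→J7→J4→J5→Out: bottleneck 4, flow now 4.
Augment Res→J7→J4→J1→Out: bottleneck 2, flow now 6.
Augment Res→P1→J4→J1→Out: bottleneck 1, flow now 7.
Augment Res→P1→J4→J6→Out: bottleneck 8, flow now 15.
Augment Res→TankA→J4→J6→Out: bottleneck 6, flow now 21.
No augmenting path remains; maximum flow = 21.
By max-flow min-cut, the minimum cut capacity equals the max flow.
In the residual graph, reachable from Res: {Res, J7, P1, TankA, J4, TankB, J5, J1}.
Min-cut edges: J4→J6 (14), J5→Out (4), J1→Out (3); capacity 14 + 4 + 3 = 21.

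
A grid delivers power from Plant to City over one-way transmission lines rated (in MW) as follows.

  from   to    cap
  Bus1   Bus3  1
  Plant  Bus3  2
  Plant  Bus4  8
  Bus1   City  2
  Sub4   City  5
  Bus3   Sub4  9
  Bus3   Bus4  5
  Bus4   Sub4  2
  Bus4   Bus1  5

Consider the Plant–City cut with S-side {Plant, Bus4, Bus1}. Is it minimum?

Yes — it is a minimum cut (capacity 7).

Given cut capacity: 2 + 2 + 1 + 2 = 7.
Augment Plant→Bus4→Bus1→City: bottleneck 2, flow now 2.
Augment Plant→Bus4→Sub4→City: bottleneck 2, flow now 4.
Augment Plant→Bus3→Sub4→City: bottleneck 2, flow now 6.
Augment Plant→Bus4→Bus1→Bus3→Sub4→City: bottleneck 1, flow now 7.
No augmenting path remains; maximum flow = 7.
Cut capacity 7 equals the max flow, so it is a minimum cut.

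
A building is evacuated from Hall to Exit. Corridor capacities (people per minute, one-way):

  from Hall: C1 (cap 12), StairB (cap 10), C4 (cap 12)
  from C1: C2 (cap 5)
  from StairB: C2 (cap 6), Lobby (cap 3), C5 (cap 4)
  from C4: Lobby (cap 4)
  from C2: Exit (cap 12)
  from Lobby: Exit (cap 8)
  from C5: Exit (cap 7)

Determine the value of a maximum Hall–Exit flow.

19

Augment Hall→C1→C2→Exit: bottleneck 5, flow now 5.
Augment Hall→StairB→C2→Exit: bottleneck 6, flow now 11.
Augment Hall→StairB→Lobby→Exit: bottleneck 3, flow now 14.
Augment Hall→StairB→C5→Exit: bottleneck 1, flow now 15.
Augment Hall→C4→Lobby→Exit: bottleneck 4, flow now 19.
No augmenting path remains; maximum flow = 19.
In the residual graph, reachable from Hall: {Hall, C1, C4}.
Min-cut edges: Hall→StairB (10), C1→C2 (5), C4→Lobby (4); capacity 10 + 5 + 4 = 19.
This cut is saturated, so no flow can exceed 19.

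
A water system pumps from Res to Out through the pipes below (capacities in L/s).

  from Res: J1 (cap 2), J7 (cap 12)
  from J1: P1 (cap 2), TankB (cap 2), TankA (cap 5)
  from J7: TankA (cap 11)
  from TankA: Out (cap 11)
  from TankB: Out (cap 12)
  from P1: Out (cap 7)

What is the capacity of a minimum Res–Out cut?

13

Augment Res→J1→TankA→Out: bottleneck 2, flow now 2.
Augment Res→J7→TankA→Out: bottleneck 9, flow now 11.
Augment Res→J7→TankA→J1→TankB→Out: bottleneck 2, flow now 13. (uses reverse residual edge)
No augmenting path remains; maximum flow = 13.
By max-flow min-cut, the minimum cut capacity equals the max flow.
In the residual graph, reachable from Res: {Res, J7}.
Min-cut edges: Res→J1 (2), J7→TankA (11); capacity 2 + 11 = 13.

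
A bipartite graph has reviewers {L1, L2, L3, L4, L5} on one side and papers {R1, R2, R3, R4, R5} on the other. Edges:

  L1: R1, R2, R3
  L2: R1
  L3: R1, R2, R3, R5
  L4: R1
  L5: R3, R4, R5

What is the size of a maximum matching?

4

Unit-capacity flow: source→left, listed edges, right→sink; max matching = max flow.
Augmenting path L1→R1 (+1); matched 1.
Augmenting path L3→R2 (+1); matched 2.
Augmenting path L5→R3 (+1); matched 3.
Augmenting path L2→R1→L1→R2→L3→R5 (+1); matched 4.
No augmenting path remains; maximum matching = 4.
König certificate: {L1, L3, L5, R1} is a vertex cover of size 4 (every listed pair touches it), so no matching can be larger.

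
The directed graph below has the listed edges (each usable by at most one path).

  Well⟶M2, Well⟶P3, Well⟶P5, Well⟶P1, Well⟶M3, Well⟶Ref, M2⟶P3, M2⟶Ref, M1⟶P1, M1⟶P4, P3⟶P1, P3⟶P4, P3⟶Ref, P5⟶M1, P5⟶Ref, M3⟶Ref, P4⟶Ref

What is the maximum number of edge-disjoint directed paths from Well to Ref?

Assign every edge capacity 1; by Menger, the answer equals the max flow.
Path Well→Ref (+1); total 1.
Path Well→M2→Ref (+1); total 2.
Path Well→P3→Ref (+1); total 3.
Path Well→P5→Ref (+1); total 4.
Path Well→M3→Ref (+1); total 5.
No residual Well→Ref path; max flow = 5.
Certifying cut of size 5: {Well→M2, Well→M3, Well→P3, Well→P5, Well→Ref}.

5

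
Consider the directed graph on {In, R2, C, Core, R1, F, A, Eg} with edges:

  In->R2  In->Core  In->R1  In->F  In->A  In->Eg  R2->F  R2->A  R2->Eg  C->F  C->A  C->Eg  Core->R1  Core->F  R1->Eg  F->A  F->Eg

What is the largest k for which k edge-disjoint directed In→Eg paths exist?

Assign every edge capacity 1; by Menger, the answer equals the max flow.
Path In→Eg (+1); total 1.
Path In→R2→Eg (+1); total 2.
Path In→R1→Eg (+1); total 3.
Path In→F→Eg (+1); total 4.
No residual In→Eg path; max flow = 4.
Certifying cut of size 4: {F→Eg, In→Eg, In→R2, R1→Eg}.

4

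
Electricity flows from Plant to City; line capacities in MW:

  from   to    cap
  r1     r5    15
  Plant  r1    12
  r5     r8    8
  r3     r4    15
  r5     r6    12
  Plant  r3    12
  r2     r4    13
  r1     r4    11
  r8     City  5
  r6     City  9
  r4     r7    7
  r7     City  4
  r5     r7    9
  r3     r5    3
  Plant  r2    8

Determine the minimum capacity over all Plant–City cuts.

18

Augment Plant→r1→r4→r7→City: bottleneck 4, flow now 4.
Augment Plant→r1→r5→r6→City: bottleneck 8, flow now 12.
Augment Plant→r3→r5→r6→City: bottleneck 1, flow now 13.
Augment Plant→r3→r5→r8→City: bottleneck 2, flow now 15.
Augment Plant→r2→r4→r1→r5→r8→City: bottleneck 3, flow now 18. (uses reverse residual edge)
No augmenting path remains; maximum flow = 18.
By max-flow min-cut, the minimum cut capacity equals the max flow.
In the residual graph, reachable from Plant: {Plant, r1, r2, r3, r4, r5, r6, r7, r8}.
Min-cut edges: r6→City (9), r7→City (4), r8→City (5); capacity 9 + 4 + 5 = 18.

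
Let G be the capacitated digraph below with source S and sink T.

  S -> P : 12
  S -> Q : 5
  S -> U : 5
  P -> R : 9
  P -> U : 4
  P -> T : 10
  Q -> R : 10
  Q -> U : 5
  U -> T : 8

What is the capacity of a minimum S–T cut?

18

Augment S→P→T: bottleneck 10, flow now 10.
Augment S→U→T: bottleneck 5, flow now 15.
Augment S→P→U→T: bottleneck 2, flow now 17.
Augment S→Q→U→T: bottleneck 1, flow now 18.
No augmenting path remains; maximum flow = 18.
By max-flow min-cut, the minimum cut capacity equals the max flow.
In the residual graph, reachable from S: {S, P, Q, R, U}.
Min-cut edges: P→T (10), U→T (8); capacity 10 + 8 = 18.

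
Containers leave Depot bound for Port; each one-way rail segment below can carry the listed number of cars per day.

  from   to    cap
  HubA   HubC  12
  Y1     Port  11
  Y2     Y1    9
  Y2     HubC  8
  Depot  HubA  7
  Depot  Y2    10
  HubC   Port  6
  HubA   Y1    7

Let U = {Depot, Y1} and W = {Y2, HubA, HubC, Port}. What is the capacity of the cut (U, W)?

28

Edges leaving {Depot, Y1}: Depot→Y2 (10), Depot→HubA (7), Y1→Port (11).
Cut capacity = 10 + 7 + 11 = 28.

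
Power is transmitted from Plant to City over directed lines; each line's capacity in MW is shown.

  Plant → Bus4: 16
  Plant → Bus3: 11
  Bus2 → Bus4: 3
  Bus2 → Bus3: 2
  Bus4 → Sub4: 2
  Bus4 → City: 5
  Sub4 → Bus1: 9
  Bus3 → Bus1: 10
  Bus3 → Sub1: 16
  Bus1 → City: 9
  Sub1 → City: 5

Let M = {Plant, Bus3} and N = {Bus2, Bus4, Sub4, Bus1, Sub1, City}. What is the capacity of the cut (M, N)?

42

Edges leaving {Plant, Bus3}: Plant→Bus4 (16), Bus3→Bus1 (10), Bus3→Sub1 (16).
Cut capacity = 16 + 10 + 16 = 42.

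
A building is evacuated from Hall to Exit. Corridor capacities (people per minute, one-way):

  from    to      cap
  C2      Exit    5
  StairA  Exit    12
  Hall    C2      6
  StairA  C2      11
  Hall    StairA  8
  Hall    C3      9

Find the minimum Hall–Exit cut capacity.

Augment Hall→StairA→Exit: bottleneck 8, flow now 8.
Augment Hall→C2→Exit: bottleneck 5, flow now 13.
No augmenting path remains; maximum flow = 13.
By max-flow min-cut, the minimum cut capacity equals the max flow.
In the residual graph, reachable from Hall: {Hall, C2, C3}.
Min-cut edges: Hall→StairA (8), C2→Exit (5); capacity 8 + 5 = 13.

13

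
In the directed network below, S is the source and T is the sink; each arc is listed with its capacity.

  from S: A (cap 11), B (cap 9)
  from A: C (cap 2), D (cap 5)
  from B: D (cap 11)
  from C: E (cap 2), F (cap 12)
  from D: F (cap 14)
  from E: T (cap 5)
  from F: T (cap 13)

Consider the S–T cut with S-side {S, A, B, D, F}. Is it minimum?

Yes — it is a minimum cut (capacity 15).

Given cut capacity: 2 + 13 = 15.
Augment S→A→C→E→T: bottleneck 2, flow now 2.
Augment S→A→D→F→T: bottleneck 5, flow now 7.
Augment S→B→D→F→T: bottleneck 8, flow now 15.
No augmenting path remains; maximum flow = 15.
Cut capacity 15 equals the max flow, so it is a minimum cut.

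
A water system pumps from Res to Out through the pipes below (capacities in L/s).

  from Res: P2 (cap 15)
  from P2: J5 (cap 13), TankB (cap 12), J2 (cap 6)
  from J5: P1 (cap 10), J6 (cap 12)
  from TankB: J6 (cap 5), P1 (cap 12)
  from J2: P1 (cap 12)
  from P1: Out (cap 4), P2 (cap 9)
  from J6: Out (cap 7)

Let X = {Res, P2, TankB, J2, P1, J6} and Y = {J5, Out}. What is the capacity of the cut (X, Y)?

Edges leaving {Res, P2, TankB, J2, P1, J6}: P2→J5 (13), P1→Out (4), J6→Out (7).
Cut capacity = 13 + 4 + 7 = 24.

24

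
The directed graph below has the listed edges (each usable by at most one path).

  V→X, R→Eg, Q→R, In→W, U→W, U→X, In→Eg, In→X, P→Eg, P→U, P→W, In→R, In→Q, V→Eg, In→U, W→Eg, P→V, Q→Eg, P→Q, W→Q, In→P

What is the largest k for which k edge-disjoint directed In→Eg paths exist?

Assign every edge capacity 1; by Menger, the answer equals the max flow.
Path In→Eg (+1); total 1.
Path In→P→Eg (+1); total 2.
Path In→Q→Eg (+1); total 3.
Path In→R→Eg (+1); total 4.
Path In→W→Eg (+1); total 5.
No residual In→Eg path; max flow = 5.
Certifying cut of size 5: {In→Eg, In→P, Q→Eg, R→Eg, W→Eg}.

5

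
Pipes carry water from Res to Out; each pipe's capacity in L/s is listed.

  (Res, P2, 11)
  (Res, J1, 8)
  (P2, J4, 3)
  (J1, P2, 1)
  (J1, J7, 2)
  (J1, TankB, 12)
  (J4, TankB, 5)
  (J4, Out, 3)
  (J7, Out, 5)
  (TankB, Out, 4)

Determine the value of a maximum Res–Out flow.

9

Augment Res→P2→J4→Out: bottleneck 3, flow now 3.
Augment Res→J1→J7→Out: bottleneck 2, flow now 5.
Augment Res→J1→TankB→Out: bottleneck 4, flow now 9.
No augmenting path remains; maximum flow = 9.
In the residual graph, reachable from Res: {Res, P2, J1, TankB}.
Min-cut edges: P2→J4 (3), J1→J7 (2), TankB→Out (4); capacity 3 + 2 + 4 = 9.
This cut is saturated, so no flow can exceed 9.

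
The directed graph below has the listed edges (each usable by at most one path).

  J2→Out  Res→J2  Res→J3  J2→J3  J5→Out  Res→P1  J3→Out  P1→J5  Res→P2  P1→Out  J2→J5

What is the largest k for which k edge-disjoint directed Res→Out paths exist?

3

Assign every edge capacity 1; by Menger, the answer equals the max flow.
Path Res→J2→Out (+1); total 1.
Path Res→J3→Out (+1); total 2.
Path Res→P1→Out (+1); total 3.
No residual Res→Out path; max flow = 3.
Certifying cut of size 3: {Res→J2, Res→J3, Res→P1}.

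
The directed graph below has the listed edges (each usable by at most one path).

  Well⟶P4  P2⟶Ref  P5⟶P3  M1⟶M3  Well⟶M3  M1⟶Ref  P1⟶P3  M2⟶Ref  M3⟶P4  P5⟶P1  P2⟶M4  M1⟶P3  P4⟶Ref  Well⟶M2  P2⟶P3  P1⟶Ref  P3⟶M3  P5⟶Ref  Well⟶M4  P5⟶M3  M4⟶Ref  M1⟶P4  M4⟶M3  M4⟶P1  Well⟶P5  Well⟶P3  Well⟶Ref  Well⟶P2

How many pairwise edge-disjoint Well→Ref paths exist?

Assign every edge capacity 1; by Menger, the answer equals the max flow.
Path Well→Ref (+1); total 1.
Path Well→M4→Ref (+1); total 2.
Path Well→P5→Ref (+1); total 3.
Path Well→M2→Ref (+1); total 4.
Path Well→P2→Ref (+1); total 5.
Path Well→P4→Ref (+1); total 6.
No residual Well→Ref path; max flow = 6.
Certifying cut of size 6: {P4→Ref, Well→M2, Well→M4, Well→P2, Well→P5, Well→Ref}.

6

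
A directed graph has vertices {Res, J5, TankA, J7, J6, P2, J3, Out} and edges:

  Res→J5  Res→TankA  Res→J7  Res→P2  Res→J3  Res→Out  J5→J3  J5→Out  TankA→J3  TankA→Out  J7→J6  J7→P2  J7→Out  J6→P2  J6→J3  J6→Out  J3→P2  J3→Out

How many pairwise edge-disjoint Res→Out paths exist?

5

Assign every edge capacity 1; by Menger, the answer equals the max flow.
Path Res→Out (+1); total 1.
Path Res→J5→Out (+1); total 2.
Path Res→TankA→Out (+1); total 3.
Path Res→J7→Out (+1); total 4.
Path Res→J3→Out (+1); total 5.
No residual Res→Out path; max flow = 5.
Certifying cut of size 5: {Res→J3, Res→J5, Res→J7, Res→Out, Res→TankA}.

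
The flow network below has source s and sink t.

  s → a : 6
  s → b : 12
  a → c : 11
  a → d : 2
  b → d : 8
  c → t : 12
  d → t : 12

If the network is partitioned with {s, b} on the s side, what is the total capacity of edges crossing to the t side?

Edges leaving {s, b}: s→a (6), b→d (8).
Cut capacity = 6 + 8 = 14.

14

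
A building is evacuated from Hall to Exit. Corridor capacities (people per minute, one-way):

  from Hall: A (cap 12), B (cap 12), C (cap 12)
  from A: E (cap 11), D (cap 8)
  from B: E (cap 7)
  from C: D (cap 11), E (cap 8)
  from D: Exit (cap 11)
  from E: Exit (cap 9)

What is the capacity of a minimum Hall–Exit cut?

20

Augment Hall→A→D→Exit: bottleneck 8, flow now 8.
Augment Hall→A→E→Exit: bottleneck 4, flow now 12.
Augment Hall→B→E→Exit: bottleneck 5, flow now 17.
Augment Hall→C→D→Exit: bottleneck 3, flow now 20.
No augmenting path remains; maximum flow = 20.
By max-flow min-cut, the minimum cut capacity equals the max flow.
In the residual graph, reachable from Hall: {Hall, A, B, C, D, E}.
Min-cut edges: D→Exit (11), E→Exit (9); capacity 11 + 9 = 20.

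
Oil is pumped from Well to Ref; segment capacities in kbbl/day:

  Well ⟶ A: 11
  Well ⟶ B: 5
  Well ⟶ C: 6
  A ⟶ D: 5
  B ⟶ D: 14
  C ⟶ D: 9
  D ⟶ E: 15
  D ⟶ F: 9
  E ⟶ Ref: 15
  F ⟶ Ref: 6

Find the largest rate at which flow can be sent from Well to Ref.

Augment Well→A→D→E→Ref: bottleneck 5, flow now 5.
Augment Well→B→D→E→Ref: bottleneck 5, flow now 10.
Augment Well→C→D→E→Ref: bottleneck 5, flow now 15.
Augment Well→C→D→F→Ref: bottleneck 1, flow now 16.
No augmenting path remains; maximum flow = 16.
In the residual graph, reachable from Well: {Well, A}.
Min-cut edges: Well→B (5), Well→C (6), A→D (5); capacity 5 + 6 + 5 = 16.
This cut is saturated, so no flow can exceed 16.

16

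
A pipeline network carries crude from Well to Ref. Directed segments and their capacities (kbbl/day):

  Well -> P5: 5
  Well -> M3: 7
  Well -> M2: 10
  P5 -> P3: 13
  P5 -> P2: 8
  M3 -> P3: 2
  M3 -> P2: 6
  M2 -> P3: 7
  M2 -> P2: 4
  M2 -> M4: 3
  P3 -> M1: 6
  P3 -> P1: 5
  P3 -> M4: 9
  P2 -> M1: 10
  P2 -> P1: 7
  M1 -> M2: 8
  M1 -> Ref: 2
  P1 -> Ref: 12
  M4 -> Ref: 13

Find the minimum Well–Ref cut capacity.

Augment Well→M2→M4→Ref: bottleneck 3, flow now 3.
Augment Well→P5→P3→M1→Ref: bottleneck 2, flow now 5.
Augment Well→P5→P3→P1→Ref: bottleneck 3, flow now 8.
Augment Well→M3→P3→P1→Ref: bottleneck 2, flow now 10.
Augment Well→M3→P2→P1→Ref: bottleneck 5, flow now 15.
Augment Well→M2→P3→M4→Ref: bottleneck 7, flow now 22.
No augmenting path remains; maximum flow = 22.
By max-flow min-cut, the minimum cut capacity equals the max flow.
In the residual graph, reachable from Well: {Well}.
Min-cut edges: Well→P5 (5), Well→M3 (7), Well→M2 (10); capacity 5 + 7 + 10 = 22.

22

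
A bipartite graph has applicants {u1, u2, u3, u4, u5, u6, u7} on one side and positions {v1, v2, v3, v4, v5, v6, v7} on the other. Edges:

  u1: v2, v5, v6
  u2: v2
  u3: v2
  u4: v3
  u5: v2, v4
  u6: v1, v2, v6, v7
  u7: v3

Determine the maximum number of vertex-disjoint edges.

Unit-capacity flow: source→left, listed edges, right→sink; max matching = max flow.
Augmenting path u1→v2 (+1); matched 1.
Augmenting path u4→v3 (+1); matched 2.
Augmenting path u5→v4 (+1); matched 3.
Augmenting path u6→v1 (+1); matched 4.
Augmenting path u2→v2→u1→v5 (+1); matched 5.
No augmenting path remains; maximum matching = 5.
König certificate: {u1, u5, u6, v2, v3} is a vertex cover of size 5 (every listed pair touches it), so no matching can be larger.

5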